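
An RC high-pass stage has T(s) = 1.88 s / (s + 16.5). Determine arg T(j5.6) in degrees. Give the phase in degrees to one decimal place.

∠(j5.6) = 90.00°
∠(j5.6 + 16.5) = arctan(5.6/16.5) = 18.75°
∠T(j5.6) = 90.00° − 18.75° = 71.25°

71.3°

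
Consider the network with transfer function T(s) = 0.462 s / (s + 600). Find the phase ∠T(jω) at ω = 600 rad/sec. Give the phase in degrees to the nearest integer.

∠(j600) = 90.00°
∠(j600 + 600) = arctan(600/600) = 45.00°
∠T(j600) = 90.00° − 45.00° = 45.00°

45°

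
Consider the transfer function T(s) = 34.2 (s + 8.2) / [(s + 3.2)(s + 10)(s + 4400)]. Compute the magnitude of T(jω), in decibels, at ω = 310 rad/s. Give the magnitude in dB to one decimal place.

|j310 + 8.2| = √(310² + 8.2²) = 310.1
|j310 + 3.2| = √(310² + 3.2²) = 310
|j310 + 10| = √(310² + 10²) = 310.2
|j310 + 4400| = √(310² + 4400²) = 4411
|T(j310)| = 34.2 × 310.1 / (310 × 310.2 × 4411) = 2.5006e-05
20 log₁₀(2.5006e-05) = -92.04 dB

-92.0 dB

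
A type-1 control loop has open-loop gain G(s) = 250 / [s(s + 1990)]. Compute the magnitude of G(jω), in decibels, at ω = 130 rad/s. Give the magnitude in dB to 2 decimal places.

|j130 + 1990| = √(130² + 1990²) = 1994
|j130| = 130
|G(j130)| = 250 / (1994 × 130) = 0.00096431
20 log₁₀(0.00096431) = -60.316 dB

-60.32 dB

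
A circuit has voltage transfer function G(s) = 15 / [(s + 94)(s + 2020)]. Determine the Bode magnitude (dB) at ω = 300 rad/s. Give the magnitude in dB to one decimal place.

-92.6 dB

|j300 + 94| = √(300² + 94²) = 314.4
|j300 + 2020| = √(300² + 2020²) = 2042
|G(j300)| = 15 / (314.4 × 2042) = 2.3364e-05
20 log₁₀(2.3364e-05) = -92.63 dB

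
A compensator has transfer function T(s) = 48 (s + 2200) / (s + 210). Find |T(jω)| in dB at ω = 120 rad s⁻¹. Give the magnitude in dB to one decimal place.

52.8 dB

|j120 + 2200| = √(120² + 2200²) = 2203
|j120 + 210| = √(120² + 210²) = 241.9
|T(j120)| = 48 × 2203 / 241.9 = 437.25
20 log₁₀(437.25) = 52.81 dB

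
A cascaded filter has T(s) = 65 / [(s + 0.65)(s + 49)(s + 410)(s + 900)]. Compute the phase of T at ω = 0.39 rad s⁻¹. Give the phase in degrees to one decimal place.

∠(j0.39 + 0.65) = arctan(0.39/0.65) = 30.96°
∠(j0.39 + 49) = arctan(0.39/49) = 0.46°
∠(j0.39 + 410) = arctan(0.39/410) = 0.05°
∠(j0.39 + 900) = arctan(0.39/900) = 0.02°
∠T(j0.39) = − (30.96° + 0.46° + 0.05° + 0.02°) = -31.50°

-31.5°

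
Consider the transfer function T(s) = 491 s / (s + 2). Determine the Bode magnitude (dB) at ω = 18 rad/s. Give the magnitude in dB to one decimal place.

|j18| = 18
|j18 + 2| = √(18² + 2²) = 18.11
|T(j18)| = 491 × 18 / 18.11 = 488
20 log₁₀(488) = 53.77 dB

53.8 dB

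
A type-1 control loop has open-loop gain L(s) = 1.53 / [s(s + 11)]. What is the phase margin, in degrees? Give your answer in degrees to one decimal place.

89.3°

Gain crossover: |L(jω)| = 1 at ω ≈ 0.139 rad/sec.
∠L(j0.139) = −90° − arctan(0.139/11) ≈ -90.72°
PM = 180° + (-90.72°) = 89.28°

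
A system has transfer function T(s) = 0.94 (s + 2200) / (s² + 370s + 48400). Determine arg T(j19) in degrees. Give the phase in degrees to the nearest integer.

-8°

∠(j19 + 2200) = arctan(19/2200) = 0.49°
∠[(j19)² + 370(j19) + 48400] = ∠[48039 + j7030] = 8.33°
∠T(j19) = 0.49° − 8.33° = -7.83°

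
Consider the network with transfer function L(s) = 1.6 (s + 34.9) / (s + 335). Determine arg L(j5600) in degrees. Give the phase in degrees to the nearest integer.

3°

∠(j5600 + 34.9) = arctan(5600/34.9) = 89.64°
∠(j5600 + 335) = arctan(5600/335) = 86.58°
∠L(j5600) = 89.64° − 86.58° = 3.07°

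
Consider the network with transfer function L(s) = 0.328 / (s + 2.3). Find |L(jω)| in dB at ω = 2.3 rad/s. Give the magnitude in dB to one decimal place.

-19.9 dB

|j2.3 + 2.3| = √(2.3² + 2.3²) = 3.253
|L(j2.3)| = 0.328 / 3.253 = 0.10084
20 log₁₀(0.10084) = -19.93 dB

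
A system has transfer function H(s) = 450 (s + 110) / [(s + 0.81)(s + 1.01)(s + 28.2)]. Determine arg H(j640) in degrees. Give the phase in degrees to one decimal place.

-187.1 deg

∠(j640 + 110) = arctan(640/110) = 80.25°
∠(j640 + 0.81) = arctan(640/0.81) = 89.93°
∠(j640 + 1.01) = arctan(640/1.01) = 89.91°
∠(j640 + 28.2) = arctan(640/28.2) = 87.48°
∠H(j640) = 80.25° − (89.93° + 89.91° + 87.48°) = -187.07°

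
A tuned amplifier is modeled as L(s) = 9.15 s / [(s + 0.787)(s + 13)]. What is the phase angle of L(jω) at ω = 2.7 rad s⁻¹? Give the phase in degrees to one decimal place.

4.5 deg

∠(j2.7) = 90.00°
∠(j2.7 + 0.787) = arctan(2.7/0.787) = 73.75°
∠(j2.7 + 13) = arctan(2.7/13) = 11.73°
∠L(j2.7) = 90.00° − (73.75° + 11.73°) = 4.52°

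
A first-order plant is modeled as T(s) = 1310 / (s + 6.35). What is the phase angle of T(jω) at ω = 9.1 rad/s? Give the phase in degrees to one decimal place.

-55.1°

∠(j9.1 + 6.35) = arctan(9.1/6.35) = 55.09°
∠T(j9.1) = −55.09° = -55.09°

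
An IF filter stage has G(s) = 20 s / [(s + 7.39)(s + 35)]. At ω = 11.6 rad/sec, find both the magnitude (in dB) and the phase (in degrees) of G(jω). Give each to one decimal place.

|j11.6| = 11.6
|j11.6 + 7.39| = √(11.6² + 7.39²) = 13.75
|j11.6 + 35| = √(11.6² + 35²) = 36.87
|G(j11.6)| = 20 × 11.6 / (13.75 × 36.87) = 0.45747
20 log₁₀(0.45747) = -6.79 dB
∠(j11.6) = 90.00°
∠(j11.6 + 7.39) = arctan(11.6/7.39) = 57.50°
∠(j11.6 + 35) = arctan(11.6/35) = 18.34°
∠G(j11.6) = 90.00° − (57.50° + 18.34°) = 14.16°

|G| = -6.8 dB, ∠G = 14.2°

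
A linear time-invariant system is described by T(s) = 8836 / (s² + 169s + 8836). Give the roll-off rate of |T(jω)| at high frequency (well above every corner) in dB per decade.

With 0 zeros and 2 poles, the high-frequency asymptotic slope is 20 × (0 − 2) = -40 dB/decade.

-40 dB/decade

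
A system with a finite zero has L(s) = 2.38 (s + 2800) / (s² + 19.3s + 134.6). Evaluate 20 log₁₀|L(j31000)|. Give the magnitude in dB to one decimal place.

|j31000 + 2800| = √(31000² + 2800²) = 3.113e+04
|(j31000)² + 19.3(j31000) + 134.6| = |-9.61e+08 + j5.983e+05| = 9.61e+08
|L(j31000)| = 2.38 × 3.113e+04 / 9.61e+08 = 7.7087e-05
20 log₁₀(7.7087e-05) = -82.26 dB

-82.3 dB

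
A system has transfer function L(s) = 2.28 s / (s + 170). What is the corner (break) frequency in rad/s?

The single real pole at s = −170 gives a corner at ω = 170 rad/s.

170 rad/s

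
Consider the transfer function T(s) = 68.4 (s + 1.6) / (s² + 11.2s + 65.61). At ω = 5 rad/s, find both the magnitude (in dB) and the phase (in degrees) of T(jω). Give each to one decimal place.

|T| = 14.3 dB, ∠T = 18.2°

|j5 + 1.6| = √(5² + 1.6²) = 5.25
|(j5)² + 11.2(j5) + 65.61| = |40.61 + j56| = 69.17
|T(j5)| = 68.4 × 5.25 / 69.17 = 5.191
20 log₁₀(5.191) = 14.30 dB
∠(j5 + 1.6) = arctan(5/1.6) = 72.26°
∠[(j5)² + 11.2(j5) + 65.61] = ∠[40.61 + j56] = 54.05°
∠T(j5) = 72.26° − 54.05° = 18.20°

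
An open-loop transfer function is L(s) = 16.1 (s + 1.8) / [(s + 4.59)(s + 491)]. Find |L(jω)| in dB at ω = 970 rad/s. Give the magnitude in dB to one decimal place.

-36.6 dB

|j970 + 1.8| = √(970² + 1.8²) = 970
|j970 + 4.59| = √(970² + 4.59²) = 970
|j970 + 491| = √(970² + 491²) = 1087
|L(j970)| = 16.1 × 970 / (970 × 1087) = 0.014809
20 log₁₀(0.014809) = -36.59 dB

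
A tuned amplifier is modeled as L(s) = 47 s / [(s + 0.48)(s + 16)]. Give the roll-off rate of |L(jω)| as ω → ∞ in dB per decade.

-20 dB/decade

With 1 zero and 2 poles, the high-frequency asymptotic slope is 20 × (1 − 2) = -20 dB/decade.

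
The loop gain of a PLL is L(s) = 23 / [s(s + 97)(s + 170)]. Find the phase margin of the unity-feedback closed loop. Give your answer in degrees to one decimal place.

90.0 deg

Gain crossover: |L(jω)| = 1 at ω ≈ 0.00139 rad/s.
∠L(j0.00139) = −90° − arctan(0.00139/97) − arctan(0.00139/170) ≈ -90.00°
PM = 180° + (-90.00°) = 90.00°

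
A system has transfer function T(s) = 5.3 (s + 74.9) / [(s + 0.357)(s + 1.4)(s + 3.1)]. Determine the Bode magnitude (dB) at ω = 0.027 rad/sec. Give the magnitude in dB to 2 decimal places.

48.15 dB

|j0.027 + 74.9| = √(0.027² + 74.9²) = 74.9
|j0.027 + 0.357| = √(0.027² + 0.357²) = 0.358
|j0.027 + 1.4| = √(0.027² + 1.4²) = 1.4
|j0.027 + 3.1| = √(0.027² + 3.1²) = 3.1
|T(j0.027)| = 5.3 × 74.9 / (0.358 × 1.4 × 3.1) = 255.43
20 log₁₀(255.43) = 48.145 dB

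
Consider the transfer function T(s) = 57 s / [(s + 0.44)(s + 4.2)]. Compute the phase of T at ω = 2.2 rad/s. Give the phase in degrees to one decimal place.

∠(j2.2) = 90.00°
∠(j2.2 + 0.44) = arctan(2.2/0.44) = 78.69°
∠(j2.2 + 4.2) = arctan(2.2/4.2) = 27.65°
∠T(j2.2) = 90.00° − (78.69° + 27.65°) = -16.34°

-16.3 deg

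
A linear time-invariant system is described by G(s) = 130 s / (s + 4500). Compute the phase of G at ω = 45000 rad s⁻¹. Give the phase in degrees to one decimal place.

5.7°

∠(j45000) = 90.00°
∠(j45000 + 4500) = arctan(45000/4500) = 84.29°
∠G(j45000) = 90.00° − 84.29° = 5.71°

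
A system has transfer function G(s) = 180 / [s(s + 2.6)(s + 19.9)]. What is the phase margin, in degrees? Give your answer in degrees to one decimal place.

39.1°

Gain crossover: |G(jω)| = 1 at ω ≈ 2.49 rad/sec.
∠G(j2.49) = −90° − arctan(2.49/2.6) − arctan(2.49/19.9) ≈ -140.92°
PM = 180° + (-140.92°) = 39.08°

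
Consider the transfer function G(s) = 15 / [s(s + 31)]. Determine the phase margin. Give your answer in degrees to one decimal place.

89.1 deg

Gain crossover: |G(jω)| = 1 at ω ≈ 0.484 rad s⁻¹.
∠G(j0.484) = −90° − arctan(0.484/31) ≈ -90.89°
PM = 180° + (-90.89°) = 89.11°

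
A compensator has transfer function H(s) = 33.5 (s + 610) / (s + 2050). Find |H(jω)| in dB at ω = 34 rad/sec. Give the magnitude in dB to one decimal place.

|j34 + 610| = √(34² + 610²) = 610.9
|j34 + 2050| = √(34² + 2050²) = 2050
|H(j34)| = 33.5 × 610.9 / 2050 = 9.9824
20 log₁₀(9.9824) = 19.98 dB

20.0 dB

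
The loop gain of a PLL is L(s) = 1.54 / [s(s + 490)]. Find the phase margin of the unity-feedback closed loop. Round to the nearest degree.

90°

Gain crossover: |L(jω)| = 1 at ω ≈ 0.00314 rad/s.
∠L(j0.00314) = −90° − arctan(0.00314/490) ≈ -90.00°
PM = 180° + (-90.00°) = 90.00°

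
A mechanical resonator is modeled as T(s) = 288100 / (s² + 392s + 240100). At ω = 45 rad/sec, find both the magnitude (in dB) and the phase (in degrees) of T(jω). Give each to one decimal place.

|T| = 1.6 dB, ∠T = -4.2°

|(j45)² + 392(j45) + 240100| = |2.3808e+05 + j17640| = 2.387e+05
|T(j45)| = 288100 / 2.387e+05 = 1.2068
20 log₁₀(1.2068) = 1.63 dB
∠[(j45)² + 392(j45) + 240100] = ∠[2.3808e+05 + j17640] = 4.24°
∠T(j45) = −4.24° = -4.24°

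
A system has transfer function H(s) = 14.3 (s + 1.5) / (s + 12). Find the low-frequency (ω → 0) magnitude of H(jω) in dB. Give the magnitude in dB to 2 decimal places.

H(0) = 14.3 × 1.5 / 12 = 1.7875
20 log₁₀(1.7875) = 5.045 dB

5.04 dB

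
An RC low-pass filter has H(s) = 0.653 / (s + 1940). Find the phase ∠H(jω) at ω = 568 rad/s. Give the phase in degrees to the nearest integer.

∠(j568 + 1940) = arctan(568/1940) = 16.32°
∠H(j568) = −16.32° = -16.32°

-16°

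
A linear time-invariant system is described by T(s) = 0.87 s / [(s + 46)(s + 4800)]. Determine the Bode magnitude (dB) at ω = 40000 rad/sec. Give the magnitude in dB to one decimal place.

-93.3 dB

|j40000| = 4e+04
|j40000 + 46| = √(40000² + 46²) = 4e+04
|j40000 + 4800| = √(40000² + 4800²) = 4.029e+04
|T(j40000)| = 0.87 × 4e+04 / (4e+04 × 4.029e+04) = 2.1595e-05
20 log₁₀(2.1595e-05) = -93.31 dB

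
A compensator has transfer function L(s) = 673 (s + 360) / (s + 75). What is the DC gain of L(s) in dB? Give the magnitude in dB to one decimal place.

70.2 dB

L(0) = 673 × 360 / 75 = 3230.4
20 log₁₀(3230.4) = 70.19 dB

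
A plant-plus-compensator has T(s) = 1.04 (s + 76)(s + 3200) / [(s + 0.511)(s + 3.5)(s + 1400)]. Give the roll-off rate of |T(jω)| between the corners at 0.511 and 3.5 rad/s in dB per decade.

-20 dB/decade

In this band the factors already past their corner are: pole at 0.511; net slope = -20 dB/decade.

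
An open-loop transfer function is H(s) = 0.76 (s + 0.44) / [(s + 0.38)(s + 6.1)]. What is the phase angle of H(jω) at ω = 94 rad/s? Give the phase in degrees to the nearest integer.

-86°

∠(j94 + 0.44) = arctan(94/0.44) = 89.73°
∠(j94 + 0.38) = arctan(94/0.38) = 89.77°
∠(j94 + 6.1) = arctan(94/6.1) = 86.29°
∠H(j94) = 89.73° − (89.77° + 86.29°) = -86.32°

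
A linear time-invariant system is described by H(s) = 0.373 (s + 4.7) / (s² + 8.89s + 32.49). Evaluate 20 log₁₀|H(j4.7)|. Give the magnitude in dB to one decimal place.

-24.8 dB

|j4.7 + 4.7| = √(4.7² + 4.7²) = 6.647
|(j4.7)² + 8.89(j4.7) + 32.49| = |10.4 + j41.783| = 43.06
|H(j4.7)| = 0.373 × 6.647 / 43.06 = 0.05758
20 log₁₀(0.05758) = -24.79 dB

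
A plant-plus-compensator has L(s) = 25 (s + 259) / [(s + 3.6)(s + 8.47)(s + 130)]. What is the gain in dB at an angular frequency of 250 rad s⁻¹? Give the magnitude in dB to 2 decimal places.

|j250 + 259| = √(250² + 259²) = 360
|j250 + 3.6| = √(250² + 3.6²) = 250
|j250 + 8.47| = √(250² + 8.47²) = 250.1
|j250 + 130| = √(250² + 130²) = 281.8
|L(j250)| = 25 × 360 / (250 × 250.1 × 281.8) = 0.00051065
20 log₁₀(0.00051065) = -65.837 dB

-65.84 dB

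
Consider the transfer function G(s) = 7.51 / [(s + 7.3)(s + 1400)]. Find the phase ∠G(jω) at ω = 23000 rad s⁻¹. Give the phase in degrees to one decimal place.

∠(j23000 + 7.3) = arctan(23000/7.3) = 89.98°
∠(j23000 + 1400) = arctan(23000/1400) = 86.52°
∠G(j23000) = − (89.98° + 86.52°) = -176.50°

-176.5 deg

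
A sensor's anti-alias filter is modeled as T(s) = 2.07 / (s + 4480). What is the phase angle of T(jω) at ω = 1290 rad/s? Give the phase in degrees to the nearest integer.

-16 deg

∠(j1290 + 4480) = arctan(1290/4480) = 16.06°
∠T(j1290) = −16.06° = -16.06°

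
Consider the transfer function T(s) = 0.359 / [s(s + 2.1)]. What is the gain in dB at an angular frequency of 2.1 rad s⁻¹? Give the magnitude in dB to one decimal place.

-24.8 dB

|j2.1 + 2.1| = √(2.1² + 2.1²) = 2.97
|j2.1| = 2.1
|T(j2.1)| = 0.359 / (2.97 × 2.1) = 0.057563
20 log₁₀(0.057563) = -24.80 dB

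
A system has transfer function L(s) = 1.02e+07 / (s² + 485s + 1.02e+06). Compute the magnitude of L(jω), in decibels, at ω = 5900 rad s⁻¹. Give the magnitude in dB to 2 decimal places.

-10.43 dB

|(j5900)² + 485(j5900) + 1.02e+06| = |-3.379e+07 + j2.8615e+06| = 3.391e+07
|L(j5900)| = 1.02e+07 / 3.391e+07 = 0.30079
20 log₁₀(0.30079) = -10.435 dB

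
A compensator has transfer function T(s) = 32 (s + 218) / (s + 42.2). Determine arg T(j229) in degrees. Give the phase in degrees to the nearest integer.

-33 deg

∠(j229 + 218) = arctan(229/218) = 46.41°
∠(j229 + 42.2) = arctan(229/42.2) = 79.56°
∠T(j229) = 46.41° − 79.56° = -33.15°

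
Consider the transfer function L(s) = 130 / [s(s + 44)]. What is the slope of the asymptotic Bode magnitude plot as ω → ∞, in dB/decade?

With 0 zeros and 2 poles, the high-frequency asymptotic slope is 20 × (0 − 2) = -40 dB/decade.

-40 dB/decade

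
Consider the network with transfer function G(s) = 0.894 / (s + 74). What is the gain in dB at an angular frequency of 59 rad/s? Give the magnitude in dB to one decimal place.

-40.5 dB

|j59 + 74| = √(59² + 74²) = 94.64
|G(j59)| = 0.894 / 94.64 = 0.0094462
20 log₁₀(0.0094462) = -40.49 dB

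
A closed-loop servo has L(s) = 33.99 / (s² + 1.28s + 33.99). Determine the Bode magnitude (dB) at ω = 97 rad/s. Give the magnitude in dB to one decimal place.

-48.8 dB

|(j97)² + 1.28(j97) + 33.99| = |-9375 + j124.16| = 9376
|L(j97)| = 33.99 / 9376 = 0.0036253
20 log₁₀(0.0036253) = -48.81 dB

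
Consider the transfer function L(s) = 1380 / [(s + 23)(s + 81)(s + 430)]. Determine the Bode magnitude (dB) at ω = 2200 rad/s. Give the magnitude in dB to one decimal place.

-137.9 dB

|j2200 + 23| = √(2200² + 23²) = 2200
|j2200 + 81| = √(2200² + 81²) = 2201
|j2200 + 430| = √(2200² + 430²) = 2242
|L(j2200)| = 1380 / (2200 × 2201 × 2242) = 1.271e-07
20 log₁₀(1.271e-07) = -137.92 dB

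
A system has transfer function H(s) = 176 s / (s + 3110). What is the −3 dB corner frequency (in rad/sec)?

For a single-pole high-pass, the −3 dB point is at the pole: ω = 3110 rad/sec.

3110 rad/sec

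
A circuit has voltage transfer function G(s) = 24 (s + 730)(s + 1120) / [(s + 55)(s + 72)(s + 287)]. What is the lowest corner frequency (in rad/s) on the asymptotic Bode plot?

Break frequencies occur at each pole and zero magnitude: 55 rad/s, 72 rad/s, 287 rad/s, 730 rad/s, 1120 rad/s.
The lowest is 55 rad/s.

55 rad/s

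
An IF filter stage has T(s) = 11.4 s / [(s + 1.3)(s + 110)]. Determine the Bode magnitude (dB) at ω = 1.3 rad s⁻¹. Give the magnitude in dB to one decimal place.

-22.7 dB

|j1.3| = 1.3
|j1.3 + 1.3| = √(1.3² + 1.3²) = 1.838
|j1.3 + 110| = √(1.3² + 110²) = 110
|T(j1.3)| = 11.4 × 1.3 / (1.838 × 110) = 0.073277
20 log₁₀(0.073277) = -22.70 dB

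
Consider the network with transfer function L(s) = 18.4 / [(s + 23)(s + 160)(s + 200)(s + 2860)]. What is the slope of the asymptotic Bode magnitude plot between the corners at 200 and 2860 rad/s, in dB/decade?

-60 dB/decade

In this band the factors already past their corner are: pole at 23, pole at 160, pole at 200; net slope = -60 dB/decade.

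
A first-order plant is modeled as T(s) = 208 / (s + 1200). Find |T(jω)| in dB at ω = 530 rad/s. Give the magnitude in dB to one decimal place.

-16.0 dB

|j530 + 1200| = √(530² + 1200²) = 1312
|T(j530)| = 208 / 1312 = 0.15856
20 log₁₀(0.15856) = -16.00 dB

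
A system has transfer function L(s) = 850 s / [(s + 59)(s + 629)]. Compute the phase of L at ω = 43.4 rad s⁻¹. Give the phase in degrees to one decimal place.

∠(j43.4) = 90.00°
∠(j43.4 + 59) = arctan(43.4/59) = 36.34°
∠(j43.4 + 629) = arctan(43.4/629) = 3.95°
∠L(j43.4) = 90.00° − (36.34° + 3.95°) = 49.71°

49.7°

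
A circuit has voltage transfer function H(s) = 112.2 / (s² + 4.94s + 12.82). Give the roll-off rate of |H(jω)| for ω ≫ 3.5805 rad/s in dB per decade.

With 0 zeros and 2 poles, the high-frequency asymptotic slope is 20 × (0 − 2) = -40 dB/decade.

-40 dB/decade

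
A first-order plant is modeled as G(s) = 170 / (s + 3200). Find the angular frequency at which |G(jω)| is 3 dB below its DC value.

3200 rad/sec

For a single-pole low-pass, the −3 dB point is at the pole: ω = 3200 rad/sec.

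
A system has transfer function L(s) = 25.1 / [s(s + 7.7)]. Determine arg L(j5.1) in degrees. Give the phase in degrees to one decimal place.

∠(j5.1 + 7.7) = arctan(5.1/7.7) = 33.52°
∠(j5.1) = 90.00°
∠L(j5.1) = − (33.52° + 90.00°) = -123.52°

-123.5°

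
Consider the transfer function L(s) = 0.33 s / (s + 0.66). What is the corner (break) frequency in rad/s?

The single real pole at s = −0.66 gives a corner at ω = 0.66 rad/s.

0.66 rad/s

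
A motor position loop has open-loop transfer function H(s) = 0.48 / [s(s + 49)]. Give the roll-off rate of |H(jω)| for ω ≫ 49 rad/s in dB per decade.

With 0 zeros and 2 poles, the high-frequency asymptotic slope is 20 × (0 − 2) = -40 dB/decade.

-40 dB/decade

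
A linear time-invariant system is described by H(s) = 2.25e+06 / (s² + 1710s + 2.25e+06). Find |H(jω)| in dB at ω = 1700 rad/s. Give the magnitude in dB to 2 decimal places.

|(j1700)² + 1710(j1700) + 2.25e+06| = |-6.4e+05 + j2.907e+06| = 2.977e+06
|H(j1700)| = 2.25e+06 / 2.977e+06 = 0.75589
20 log₁₀(0.75589) = -2.431 dB

-2.43 dB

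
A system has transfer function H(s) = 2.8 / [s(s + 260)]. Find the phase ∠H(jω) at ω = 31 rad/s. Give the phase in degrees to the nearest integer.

∠(j31 + 260) = arctan(31/260) = 6.80°
∠(j31) = 90.00°
∠H(j31) = − (6.80° + 90.00°) = -96.80°

-97°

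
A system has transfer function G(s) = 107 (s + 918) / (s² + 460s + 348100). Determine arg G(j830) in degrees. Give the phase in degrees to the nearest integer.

-90°

∠(j830 + 918) = arctan(830/918) = 42.12°
∠[(j830)² + 460(j830) + 348100] = ∠[-3.408e+05 + j3.818e+05] = 131.75°
∠G(j830) = 42.12° − 131.75° = -89.63°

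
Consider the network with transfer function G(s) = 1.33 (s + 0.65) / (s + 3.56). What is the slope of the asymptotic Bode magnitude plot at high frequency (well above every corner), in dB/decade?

With 1 zero and 1 pole, the high-frequency asymptotic slope is 20 × (1 − 1) = 0 dB/decade.

0 dB/decade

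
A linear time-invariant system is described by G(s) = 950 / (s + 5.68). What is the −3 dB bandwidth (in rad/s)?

5.68 rad/s

For a single-pole low-pass, the −3 dB point is at the pole: ω = 5.68 rad/s.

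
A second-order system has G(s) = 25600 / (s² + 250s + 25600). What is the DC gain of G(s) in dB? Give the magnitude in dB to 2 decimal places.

0.00 dB

G(0) = 25600 / 25600 = 1
20 log₁₀(1) = 0.000 dB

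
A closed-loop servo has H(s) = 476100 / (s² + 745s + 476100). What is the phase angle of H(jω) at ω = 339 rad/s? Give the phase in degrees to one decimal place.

-35.0°

∠[(j339)² + 745(j339) + 476100] = ∠[3.6118e+05 + j2.5256e+05] = 34.96°
∠H(j339) = −34.96° = -34.96°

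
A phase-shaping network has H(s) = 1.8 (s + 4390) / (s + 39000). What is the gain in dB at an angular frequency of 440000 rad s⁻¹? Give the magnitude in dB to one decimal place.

|j440000 + 4390| = √(440000² + 4390²) = 4.4e+05
|j440000 + 39000| = √(440000² + 39000²) = 4.417e+05
|H(j440000)| = 1.8 × 4.4e+05 / 4.417e+05 = 1.7931
20 log₁₀(1.7931) = 5.07 dB

5.1 dB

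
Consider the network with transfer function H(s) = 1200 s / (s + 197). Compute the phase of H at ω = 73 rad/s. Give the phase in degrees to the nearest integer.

70 deg

∠(j73) = 90.00°
∠(j73 + 197) = arctan(73/197) = 20.33°
∠H(j73) = 90.00° − 20.33° = 69.67°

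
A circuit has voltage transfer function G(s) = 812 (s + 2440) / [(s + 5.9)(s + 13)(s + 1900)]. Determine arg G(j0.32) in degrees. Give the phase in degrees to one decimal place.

-4.5°

∠(j0.32 + 2440) = arctan(0.32/2440) = 0.01°
∠(j0.32 + 5.9) = arctan(0.32/5.9) = 3.10°
∠(j0.32 + 13) = arctan(0.32/13) = 1.41°
∠(j0.32 + 1900) = arctan(0.32/1900) = 0.01°
∠G(j0.32) = 0.01° − (3.10° + 1.41° + 0.01°) = -4.52°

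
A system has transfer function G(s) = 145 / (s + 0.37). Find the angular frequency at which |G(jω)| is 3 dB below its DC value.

0.37 rad/s

For a single-pole low-pass, the −3 dB point is at the pole: ω = 0.37 rad/s.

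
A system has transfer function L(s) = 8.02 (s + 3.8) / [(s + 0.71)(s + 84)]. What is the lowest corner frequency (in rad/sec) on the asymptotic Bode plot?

Break frequencies occur at each pole and zero magnitude: 0.71 rad/sec, 3.8 rad/sec, 84 rad/sec.
The lowest is 0.71 rad/sec.

0.71 rad/sec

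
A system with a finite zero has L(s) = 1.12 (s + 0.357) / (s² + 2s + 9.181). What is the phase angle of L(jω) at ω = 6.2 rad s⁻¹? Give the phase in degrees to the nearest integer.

∠(j6.2 + 0.357) = arctan(6.2/0.357) = 86.70°
∠[(j6.2)² + 2(j6.2) + 9.181] = ∠[-29.259 + j12.4] = 157.03°
∠L(j6.2) = 86.70° − 157.03° = -70.33°

-70°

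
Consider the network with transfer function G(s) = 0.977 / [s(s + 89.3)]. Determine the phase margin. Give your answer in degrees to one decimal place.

Gain crossover: |G(jω)| = 1 at ω ≈ 0.0109 rad/sec.
∠G(j0.0109) = −90° − arctan(0.0109/89.3) ≈ -90.01°
PM = 180° + (-90.01°) = 89.99°

90.0°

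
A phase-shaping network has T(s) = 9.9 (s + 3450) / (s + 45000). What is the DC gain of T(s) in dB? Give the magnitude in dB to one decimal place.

T(0) = 9.9 × 3450 / 45000 = 0.759
20 log₁₀(0.759) = -2.40 dB

-2.4 dB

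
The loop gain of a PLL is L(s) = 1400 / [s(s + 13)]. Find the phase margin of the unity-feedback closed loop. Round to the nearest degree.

Gain crossover: |L(jω)| = 1 at ω ≈ 36.3 rad/sec.
∠L(j36.3) = −90° − arctan(36.3/13) ≈ -160.30°
PM = 180° + (-160.30°) = 19.70°

20°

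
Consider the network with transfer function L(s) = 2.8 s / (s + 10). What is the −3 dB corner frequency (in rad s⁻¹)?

For a single-pole high-pass, the −3 dB point is at the pole: ω = 10 rad s⁻¹.

10 rad s⁻¹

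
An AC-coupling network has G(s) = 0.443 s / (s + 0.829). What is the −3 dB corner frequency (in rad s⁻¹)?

0.829 rad s⁻¹

For a single-pole high-pass, the −3 dB point is at the pole: ω = 0.829 rad s⁻¹.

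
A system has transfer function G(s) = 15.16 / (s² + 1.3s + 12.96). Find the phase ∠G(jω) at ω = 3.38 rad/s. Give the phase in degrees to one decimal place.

-70.7°

∠[(j3.38)² + 1.3(j3.38) + 12.96] = ∠[1.5356 + j4.394] = 70.74°
∠G(j3.38) = −70.74° = -70.74°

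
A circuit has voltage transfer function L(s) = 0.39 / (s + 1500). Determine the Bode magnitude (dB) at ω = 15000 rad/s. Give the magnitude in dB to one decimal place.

-91.7 dB

|j15000 + 1500| = √(15000² + 1500²) = 1.507e+04
|L(j15000)| = 0.39 / 1.507e+04 = 2.5871e-05
20 log₁₀(2.5871e-05) = -91.74 dB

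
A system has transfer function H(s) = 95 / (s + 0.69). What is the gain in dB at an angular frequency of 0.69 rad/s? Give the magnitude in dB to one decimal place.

39.8 dB

|j0.69 + 0.69| = √(0.69² + 0.69²) = 0.9758
|H(j0.69)| = 95 / 0.9758 = 97.355
20 log₁₀(97.355) = 39.77 dB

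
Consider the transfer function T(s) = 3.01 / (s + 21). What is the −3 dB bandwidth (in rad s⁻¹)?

For a single-pole low-pass, the −3 dB point is at the pole: ω = 21 rad s⁻¹.

21 rad s⁻¹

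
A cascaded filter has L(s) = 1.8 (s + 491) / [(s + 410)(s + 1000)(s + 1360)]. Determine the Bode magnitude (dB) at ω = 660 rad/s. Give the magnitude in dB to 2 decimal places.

-119.56 dB

|j660 + 491| = √(660² + 491²) = 822.6
|j660 + 410| = √(660² + 410²) = 777
|j660 + 1000| = √(660² + 1000²) = 1198
|j660 + 1360| = √(660² + 1360²) = 1512
|L(j660)| = 1.8 × 822.6 / (777 × 1198 × 1512) = 1.0521e-06
20 log₁₀(1.0521e-06) = -119.558 dB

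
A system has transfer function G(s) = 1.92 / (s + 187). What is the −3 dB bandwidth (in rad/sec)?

187 rad/sec

For a single-pole low-pass, the −3 dB point is at the pole: ω = 187 rad/sec.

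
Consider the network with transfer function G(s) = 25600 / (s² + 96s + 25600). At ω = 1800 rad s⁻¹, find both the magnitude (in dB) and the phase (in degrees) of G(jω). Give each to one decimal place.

|(j1800)² + 96(j1800) + 25600| = |-3.2144e+06 + j1.728e+05| = 3.219e+06
|G(j1800)| = 25600 / 3.219e+06 = 0.0079527
20 log₁₀(0.0079527) = -41.99 dB
∠[(j1800)² + 96(j1800) + 25600] = ∠[-3.2144e+06 + j1.728e+05] = 176.92°
∠G(j1800) = −176.92° = -176.92°

|G| = -42.0 dB, ∠G = -176.9°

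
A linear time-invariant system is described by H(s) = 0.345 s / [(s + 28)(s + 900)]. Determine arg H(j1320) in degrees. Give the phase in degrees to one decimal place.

∠(j1320) = 90.00°
∠(j1320 + 28) = arctan(1320/28) = 88.78°
∠(j1320 + 900) = arctan(1320/900) = 55.71°
∠H(j1320) = 90.00° − (88.78° + 55.71°) = -54.50°

-54.5 deg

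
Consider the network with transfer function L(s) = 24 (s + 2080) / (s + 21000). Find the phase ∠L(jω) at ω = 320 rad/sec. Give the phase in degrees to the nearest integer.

8°

∠(j320 + 2080) = arctan(320/2080) = 8.75°
∠(j320 + 21000) = arctan(320/21000) = 0.87°
∠L(j320) = 8.75° − 0.87° = 7.87°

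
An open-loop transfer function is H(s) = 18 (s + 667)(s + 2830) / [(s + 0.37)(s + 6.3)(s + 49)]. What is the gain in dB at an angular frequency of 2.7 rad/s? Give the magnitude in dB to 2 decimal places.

|j2.7 + 667| = √(2.7² + 667²) = 667
|j2.7 + 2830| = √(2.7² + 2830²) = 2830
|j2.7 + 0.37| = √(2.7² + 0.37²) = 2.725
|j2.7 + 6.3| = √(2.7² + 6.3²) = 6.854
|j2.7 + 49| = √(2.7² + 49²) = 49.07
|H(j2.7)| = 18 × 667 × 2830 / (2.725 × 6.854 × 49.07) = 37066
20 log₁₀(37066) = 91.379 dB

91.38 dB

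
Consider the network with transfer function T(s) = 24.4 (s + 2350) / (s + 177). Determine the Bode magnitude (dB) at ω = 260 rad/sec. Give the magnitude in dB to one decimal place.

|j260 + 2350| = √(260² + 2350²) = 2364
|j260 + 177| = √(260² + 177²) = 314.5
|T(j260)| = 24.4 × 2364 / 314.5 = 183.42
20 log₁₀(183.42) = 45.27 dB

45.3 dB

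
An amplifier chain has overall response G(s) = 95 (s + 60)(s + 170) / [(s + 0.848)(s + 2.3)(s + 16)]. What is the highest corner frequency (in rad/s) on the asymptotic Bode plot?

Break frequencies occur at each pole and zero magnitude: 0.848 rad/s, 2.3 rad/s, 16 rad/s, 60 rad/s, 170 rad/s.
The highest is 170 rad/s.

170 rad/s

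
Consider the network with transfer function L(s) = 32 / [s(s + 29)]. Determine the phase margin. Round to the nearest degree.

88°

Gain crossover: |L(jω)| = 1 at ω ≈ 1.1 rad/sec.
∠L(j1.1) = −90° − arctan(1.1/29) ≈ -92.18°
PM = 180° + (-92.18°) = 87.82°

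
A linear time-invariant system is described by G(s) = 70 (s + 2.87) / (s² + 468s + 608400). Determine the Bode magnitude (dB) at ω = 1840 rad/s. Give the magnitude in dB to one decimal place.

-27.1 dB

|j1840 + 2.87| = √(1840² + 2.87²) = 1840
|(j1840)² + 468(j1840) + 608400| = |-2.7772e+06 + j8.6112e+05| = 2.908e+06
|G(j1840)| = 70 × 1840 / 2.908e+06 = 0.044297
20 log₁₀(0.044297) = -27.07 dB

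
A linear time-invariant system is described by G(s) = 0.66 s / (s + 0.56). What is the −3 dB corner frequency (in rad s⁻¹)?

0.56 rad s⁻¹

For a single-pole high-pass, the −3 dB point is at the pole: ω = 0.56 rad s⁻¹.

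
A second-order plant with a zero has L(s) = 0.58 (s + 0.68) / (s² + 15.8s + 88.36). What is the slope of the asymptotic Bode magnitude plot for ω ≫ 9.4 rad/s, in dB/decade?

With 1 zero and 2 poles, the high-frequency asymptotic slope is 20 × (1 − 2) = -20 dB/decade.

-20 dB/decade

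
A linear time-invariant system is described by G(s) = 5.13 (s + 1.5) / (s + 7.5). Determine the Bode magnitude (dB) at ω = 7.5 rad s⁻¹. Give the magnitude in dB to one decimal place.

11.4 dB

|j7.5 + 1.5| = √(7.5² + 1.5²) = 7.649
|j7.5 + 7.5| = √(7.5² + 7.5²) = 10.61
|G(j7.5)| = 5.13 × 7.649 / 10.61 = 3.6993
20 log₁₀(3.6993) = 11.36 dB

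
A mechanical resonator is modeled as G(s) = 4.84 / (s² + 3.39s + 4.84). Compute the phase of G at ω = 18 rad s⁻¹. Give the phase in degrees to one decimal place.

∠[(j18)² + 3.39(j18) + 4.84] = ∠[-319.16 + j61.02] = 169.18°
∠G(j18) = −169.18° = -169.18°

-169.2°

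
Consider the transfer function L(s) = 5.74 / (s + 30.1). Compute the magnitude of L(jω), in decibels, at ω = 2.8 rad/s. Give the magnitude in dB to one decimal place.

-14.4 dB

|j2.8 + 30.1| = √(2.8² + 30.1²) = 30.23
|L(j2.8)| = 5.74 / 30.23 = 0.18988
20 log₁₀(0.18988) = -14.43 dB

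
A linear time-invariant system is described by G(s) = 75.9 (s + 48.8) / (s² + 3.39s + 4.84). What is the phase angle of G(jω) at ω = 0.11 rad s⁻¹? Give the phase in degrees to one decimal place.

∠(j0.11 + 48.8) = arctan(0.11/48.8) = 0.13°
∠[(j0.11)² + 3.39(j0.11) + 4.84] = ∠[4.8279 + j0.3729] = 4.42°
∠G(j0.11) = 0.13° − 4.42° = -4.29°

-4.3°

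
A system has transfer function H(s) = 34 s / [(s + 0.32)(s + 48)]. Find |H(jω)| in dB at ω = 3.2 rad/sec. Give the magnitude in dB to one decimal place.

|j3.2| = 3.2
|j3.2 + 0.32| = √(3.2² + 0.32²) = 3.216
|j3.2 + 48| = √(3.2² + 48²) = 48.11
|H(j3.2)| = 34 × 3.2 / (3.216 × 48.11) = 0.70326
20 log₁₀(0.70326) = -3.06 dB

-3.1 dB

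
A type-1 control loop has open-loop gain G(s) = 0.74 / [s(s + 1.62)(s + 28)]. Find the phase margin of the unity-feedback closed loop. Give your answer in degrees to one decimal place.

Gain crossover: |G(jω)| = 1 at ω ≈ 0.0163 rad s⁻¹.
∠G(j0.0163) = −90° − arctan(0.0163/1.62) − arctan(0.0163/28) ≈ -90.61°
PM = 180° + (-90.61°) = 89.39°

89.4°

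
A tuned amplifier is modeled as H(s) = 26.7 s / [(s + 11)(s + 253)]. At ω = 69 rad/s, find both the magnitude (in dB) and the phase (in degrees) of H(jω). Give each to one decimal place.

|H| = -20.0 dB, ∠H = -6.2°

|j69| = 69
|j69 + 11| = √(69² + 11²) = 69.87
|j69 + 253| = √(69² + 253²) = 262.2
|H(j69)| = 26.7 × 69 / (69.87 × 262.2) = 0.10055
20 log₁₀(0.10055) = -19.95 dB
∠(j69) = 90.00°
∠(j69 + 11) = arctan(69/11) = 80.94°
∠(j69 + 253) = arctan(69/253) = 15.26°
∠H(j69) = 90.00° − (80.94° + 15.26°) = -6.20°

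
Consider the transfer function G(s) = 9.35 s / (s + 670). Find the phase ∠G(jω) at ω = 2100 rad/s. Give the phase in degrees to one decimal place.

17.7°

∠(j2100) = 90.00°
∠(j2100 + 670) = arctan(2100/670) = 72.30°
∠G(j2100) = 90.00° − 72.30° = 17.70°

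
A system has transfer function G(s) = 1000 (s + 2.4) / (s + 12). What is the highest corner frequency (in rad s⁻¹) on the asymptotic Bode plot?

Break frequencies occur at each pole and zero magnitude: 2.4 rad s⁻¹, 12 rad s⁻¹.
The highest is 12 rad s⁻¹.

12 rad s⁻¹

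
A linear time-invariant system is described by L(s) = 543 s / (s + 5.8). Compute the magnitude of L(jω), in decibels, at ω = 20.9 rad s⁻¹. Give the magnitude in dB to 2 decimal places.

|j20.9| = 20.9
|j20.9 + 5.8| = √(20.9² + 5.8²) = 21.69
|L(j20.9)| = 543 × 20.9 / 21.69 = 523.23
20 log₁₀(523.23) = 54.374 dB

54.37 dB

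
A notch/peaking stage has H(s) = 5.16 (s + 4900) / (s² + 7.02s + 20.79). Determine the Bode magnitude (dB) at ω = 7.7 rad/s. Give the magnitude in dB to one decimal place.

|j7.7 + 4900| = √(7.7² + 4900²) = 4900
|(j7.7)² + 7.02(j7.7) + 20.79| = |-38.5 + j54.054| = 66.36
|H(j7.7)| = 5.16 × 4900 / 66.36 = 380.99
20 log₁₀(380.99) = 51.62 dB

51.6 dB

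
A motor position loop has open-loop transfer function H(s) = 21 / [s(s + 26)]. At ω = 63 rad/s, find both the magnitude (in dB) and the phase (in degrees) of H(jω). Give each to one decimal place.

|j63 + 26| = √(63² + 26²) = 68.15
|j63| = 63
|H(j63)| = 21 / (68.15 × 63) = 0.0048909
20 log₁₀(0.0048909) = -46.21 dB
∠(j63 + 26) = arctan(63/26) = 67.57°
∠(j63) = 90.00°
∠H(j63) = − (67.57° + 90.00°) = -157.57°

|H| = -46.2 dB, ∠H = -157.6 deg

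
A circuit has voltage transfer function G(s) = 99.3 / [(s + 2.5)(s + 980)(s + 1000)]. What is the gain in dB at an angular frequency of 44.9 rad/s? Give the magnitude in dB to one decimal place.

|j44.9 + 2.5| = √(44.9² + 2.5²) = 44.97
|j44.9 + 980| = √(44.9² + 980²) = 981
|j44.9 + 1000| = √(44.9² + 1000²) = 1001
|G(j44.9)| = 99.3 / (44.97 × 981 × 1001) = 2.2486e-06
20 log₁₀(2.2486e-06) = -112.96 dB

-113.0 dB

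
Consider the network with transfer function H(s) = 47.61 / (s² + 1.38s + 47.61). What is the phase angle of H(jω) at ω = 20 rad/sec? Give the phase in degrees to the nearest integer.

-176 deg

∠[(j20)² + 1.38(j20) + 47.61] = ∠[-352.39 + j27.6] = 175.52°
∠H(j20) = −175.52° = -175.52°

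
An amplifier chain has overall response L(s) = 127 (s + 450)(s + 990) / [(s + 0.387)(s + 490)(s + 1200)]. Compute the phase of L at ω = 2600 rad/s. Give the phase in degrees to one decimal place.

∠(j2600 + 450) = arctan(2600/450) = 80.18°
∠(j2600 + 990) = arctan(2600/990) = 69.15°
∠(j2600 + 0.387) = arctan(2600/0.387) = 89.99°
∠(j2600 + 490) = arctan(2600/490) = 79.33°
∠(j2600 + 1200) = arctan(2600/1200) = 65.22°
∠L(j2600) = 80.18° + 69.15° − (89.99° + 79.33° + 65.22°) = -85.21°

-85.2°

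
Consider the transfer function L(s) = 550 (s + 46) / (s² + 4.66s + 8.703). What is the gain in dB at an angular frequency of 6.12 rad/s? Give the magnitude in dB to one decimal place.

56.0 dB

|j6.12 + 46| = √(6.12² + 46²) = 46.41
|(j6.12)² + 4.66(j6.12) + 8.703| = |-28.751 + j28.519| = 40.5
|L(j6.12)| = 550 × 46.41 / 40.5 = 630.25
20 log₁₀(630.25) = 55.99 dB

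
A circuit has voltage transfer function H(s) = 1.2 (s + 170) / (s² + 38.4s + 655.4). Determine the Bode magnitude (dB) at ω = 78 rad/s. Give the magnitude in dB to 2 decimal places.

-28.83 dB

|j78 + 170| = √(78² + 170²) = 187
|(j78)² + 38.4(j78) + 655.4| = |-5428.6 + j2995.2| = 6200
|H(j78)| = 1.2 × 187 / 6200 = 0.036201
20 log₁₀(0.036201) = -28.826 dB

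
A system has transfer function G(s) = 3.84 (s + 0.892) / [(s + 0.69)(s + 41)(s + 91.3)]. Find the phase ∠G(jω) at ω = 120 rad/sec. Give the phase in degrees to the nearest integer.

∠(j120 + 0.892) = arctan(120/0.892) = 89.57°
∠(j120 + 0.69) = arctan(120/0.69) = 89.67°
∠(j120 + 41) = arctan(120/41) = 71.14°
∠(j120 + 91.3) = arctan(120/91.3) = 52.73°
∠G(j120) = 89.57° − (89.67° + 71.14° + 52.73°) = -123.97°

-124°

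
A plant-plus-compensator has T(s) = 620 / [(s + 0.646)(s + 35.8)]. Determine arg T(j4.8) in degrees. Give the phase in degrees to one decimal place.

-90.0°

∠(j4.8 + 0.646) = arctan(4.8/0.646) = 82.33°
∠(j4.8 + 35.8) = arctan(4.8/35.8) = 7.64°
∠T(j4.8) = − (82.33° + 7.64°) = -89.97°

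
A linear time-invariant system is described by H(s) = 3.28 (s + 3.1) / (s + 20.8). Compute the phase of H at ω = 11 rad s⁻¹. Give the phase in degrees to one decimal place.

∠(j11 + 3.1) = arctan(11/3.1) = 74.26°
∠(j11 + 20.8) = arctan(11/20.8) = 27.87°
∠H(j11) = 74.26° − 27.87° = 46.39°

46.4°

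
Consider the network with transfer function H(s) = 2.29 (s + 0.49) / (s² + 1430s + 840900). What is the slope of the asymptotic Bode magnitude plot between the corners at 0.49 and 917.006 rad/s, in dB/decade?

20 dB/decade

In this band the factors already past their corner are: zero at 0.49; net slope = 20 dB/decade.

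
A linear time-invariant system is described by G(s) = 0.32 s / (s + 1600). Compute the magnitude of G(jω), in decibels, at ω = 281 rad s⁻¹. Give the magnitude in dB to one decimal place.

-25.1 dB

|j281| = 281
|j281 + 1600| = √(281² + 1600²) = 1624
|G(j281)| = 0.32 × 281 / 1624 = 0.055353
20 log₁₀(0.055353) = -25.14 dB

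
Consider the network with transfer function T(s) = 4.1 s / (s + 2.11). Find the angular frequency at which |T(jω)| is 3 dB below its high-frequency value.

For a single-pole high-pass, the −3 dB point is at the pole: ω = 2.11 rad s⁻¹.

2.11 rad s⁻¹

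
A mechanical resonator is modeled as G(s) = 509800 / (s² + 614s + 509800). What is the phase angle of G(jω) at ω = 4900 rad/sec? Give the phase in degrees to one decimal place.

-172.7°

∠[(j4900)² + 614(j4900) + 509800] = ∠[-2.35e+07 + j3.0086e+06] = 172.70°
∠G(j4900) = −172.70° = -172.70°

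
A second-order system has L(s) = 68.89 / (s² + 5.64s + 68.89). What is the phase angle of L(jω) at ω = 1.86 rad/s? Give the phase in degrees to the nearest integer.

∠[(j1.86)² + 5.64(j1.86) + 68.89] = ∠[65.43 + j10.49] = 9.11°
∠L(j1.86) = −9.11° = -9.11°

-9 deg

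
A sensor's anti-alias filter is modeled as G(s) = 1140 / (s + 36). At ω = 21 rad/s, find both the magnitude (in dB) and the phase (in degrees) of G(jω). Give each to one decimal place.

|j21 + 36| = √(21² + 36²) = 41.68
|G(j21)| = 1140 / 41.68 = 27.353
20 log₁₀(27.353) = 28.74 dB
∠(j21 + 36) = arctan(21/36) = 30.26°
∠G(j21) = −30.26° = -30.26°

|G| = 28.7 dB, ∠G = -30.3°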